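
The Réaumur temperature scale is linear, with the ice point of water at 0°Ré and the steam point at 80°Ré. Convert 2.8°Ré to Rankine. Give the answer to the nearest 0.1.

Linear interpolation between the fixed points: C = (2.8 - 0) × 100 / (80 - 0) = 3.5000°C.
Then 3.5000 × 1.8 + 491.67 = 498.0°R.

498.0°R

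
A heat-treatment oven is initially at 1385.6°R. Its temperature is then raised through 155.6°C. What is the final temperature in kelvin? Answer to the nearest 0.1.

Initial temperature in Celsius: (1385.6 - 491.67) × 5/9 = 496.6278°C.
Final Celsius temperature: 496.6278 + 155.6000 = 652.2278°C.
In kelvin: 652.2278 + 273.15 = 925.4 K.

925.4 K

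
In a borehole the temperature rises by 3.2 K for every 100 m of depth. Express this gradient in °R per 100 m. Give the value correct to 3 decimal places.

Since only a temperature interval is involved, the additive offset between the scales drops out.
A change of 1 K is a change of 1.8°R, so 3.2 × 1.8 = 5.760.

5.760 °R/100 m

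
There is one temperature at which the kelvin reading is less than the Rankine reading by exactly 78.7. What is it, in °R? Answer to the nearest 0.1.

Let R be the Rankine reading. The kelvin reading is K = 5/9·R.
Require K - R = -78.7: (-4/9)·R = -78.7.
R = (-78.7) / (-4/9) = 177.1.

177.1°R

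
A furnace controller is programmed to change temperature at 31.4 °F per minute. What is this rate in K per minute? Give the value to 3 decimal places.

Since only a temperature interval is involved, the additive offset between the scales drops out.
A change of 1°F is a change of 5/9 K, so 31.4 × 5/9 = 17.444.

17.444 K/minute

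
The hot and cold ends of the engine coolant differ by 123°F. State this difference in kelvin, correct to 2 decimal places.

An interval of 1°F corresponds to 5/9 K.
123 × 5/9 = 68.33.

68.33 K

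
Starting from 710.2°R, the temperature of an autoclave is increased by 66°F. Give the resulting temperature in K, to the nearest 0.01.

431.22 K

Initial temperature in Celsius: (710.2 - 491.67) × 5/9 = 121.4056°C.
The 66°F change is an interval, so only the factor 5/9 applies: +66 × 5/9 = +36.6667°C.
Final Celsius temperature: 121.4056 + 36.6667 = 158.0722°C.
In kelvin: 158.0722 + 273.15 = 431.22 K.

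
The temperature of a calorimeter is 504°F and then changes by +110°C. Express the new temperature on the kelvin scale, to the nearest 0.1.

Initial temperature in Celsius: (504 - 32) × 5/9 = 262.2222°C.
Final Celsius temperature: 262.2222 + 110.0000 = 372.2222°C.
In kelvin: 372.2222 + 273.15 = 645.4 K.

645.4 K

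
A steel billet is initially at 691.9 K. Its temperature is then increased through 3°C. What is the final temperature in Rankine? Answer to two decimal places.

1250.82°R

Initial temperature in Celsius: 691.9 - 273.15 = 418.7500°C.
Final Celsius temperature: 418.7500 + 3.0000 = 421.7500°C.
In Rankine: 421.7500 × 1.8 + 491.67 = 1250.82°R.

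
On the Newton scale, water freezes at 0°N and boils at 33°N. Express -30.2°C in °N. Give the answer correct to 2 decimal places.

-9.97°N

Linearly onto the Newton scale: 0 + (-30.2000 / 100) × (33 - 0) = -9.97°N.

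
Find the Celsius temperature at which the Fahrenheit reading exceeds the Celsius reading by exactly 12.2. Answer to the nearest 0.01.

-24.75°C

Let C be the Celsius reading. The Fahrenheit reading is F = 1.8·C + 32.
Require F - C = 12.2: (0.8)·C + 32 = 12.2.
C = (12.2 - 32) / (0.8) = -24.75.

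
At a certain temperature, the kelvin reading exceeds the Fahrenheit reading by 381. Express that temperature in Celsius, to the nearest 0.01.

Let x be the kelvin reading; then the Fahrenheit reading is 1.8·x - 459.67.
(1.8·x - 459.67) - x = -381  ⇒  (0.8)·x = 78.67  ⇒  x = 98.3375 K.
In Celsius: 98.3375 - 273.15 = -174.81°C.

-174.81°C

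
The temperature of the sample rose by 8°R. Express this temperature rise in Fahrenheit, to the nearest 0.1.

Rankine and Fahrenheit degrees are the same size, so the interval is unchanged: 8.0.

8.0°F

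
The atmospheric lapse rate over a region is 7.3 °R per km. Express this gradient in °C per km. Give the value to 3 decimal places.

Since only a temperature interval is involved, the additive offset between the scales drops out.
A change of 1°R is a change of 5/9°C, so 7.3 × 5/9 = 4.056.

4.056 °C/km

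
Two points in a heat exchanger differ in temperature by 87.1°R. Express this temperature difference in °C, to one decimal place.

An interval of 1°R corresponds to 5/9°C.
87.1 × 5/9 = 48.4.

48.4°C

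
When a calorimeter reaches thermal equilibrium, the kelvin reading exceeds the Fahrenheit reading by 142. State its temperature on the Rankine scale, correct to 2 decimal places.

Let x be the kelvin reading; then the Fahrenheit reading is 1.8·x - 459.67.
(1.8·x - 459.67) - x = -142  ⇒  (0.8)·x = 317.67  ⇒  x = 397.0875 K.
In Celsius: 397.0875 - 273.15 = 123.9375°C.
In Rankine: 123.9375 × 1.8 + 491.67 = 714.76°R.

714.76°R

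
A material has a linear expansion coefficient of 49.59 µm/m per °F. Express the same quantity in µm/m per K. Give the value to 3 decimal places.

The quantity depends on a temperature interval, so only the ratio of degree sizes applies; the offset between the scales is irrelevant.
A change of 1 K is a change of 1.8°F, so per K the value is 49.59 × 1.8 = 89.262.

89.262 µm/m per K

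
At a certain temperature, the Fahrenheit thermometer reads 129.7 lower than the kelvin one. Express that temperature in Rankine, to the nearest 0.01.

Let x be the kelvin reading; then the Fahrenheit reading is 1.8·x - 459.67.
(1.8·x - 459.67) - x = -129.7  ⇒  (0.8)·x = 329.97  ⇒  x = 412.4625 K.
In Celsius: 412.4625 - 273.15 = 139.3125°C.
In Rankine: 139.3125 × 1.8 + 491.67 = 742.43°R.

742.43°R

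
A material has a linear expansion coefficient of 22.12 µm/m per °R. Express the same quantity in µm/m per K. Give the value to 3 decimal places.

Since only a temperature interval is involved, the additive offset between the scales drops out.
A change of 1 K is a change of 1.8°R, so per K the value is 22.12 × 1.8 = 39.816.

39.816 µm/m per K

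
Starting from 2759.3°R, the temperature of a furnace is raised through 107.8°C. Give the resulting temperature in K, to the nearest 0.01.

Initial temperature in Celsius: (2759.3 - 491.67) × 5/9 = 1259.7944°C.
Final Celsius temperature: 1259.7944 + 107.8000 = 1367.5944°C.
In kelvin: 1367.5944 + 273.15 = 1640.74 K.

1640.74 K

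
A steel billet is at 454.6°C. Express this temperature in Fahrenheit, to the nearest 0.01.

850.28°F

In Fahrenheit: 454.6000 × 1.8 + 32 = 850.28°F.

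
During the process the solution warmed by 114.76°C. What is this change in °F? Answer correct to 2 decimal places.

For a temperature interval the offset drops out; only the factor 1.8 applies.
114.76 × 1.8 = 206.57.

206.57°F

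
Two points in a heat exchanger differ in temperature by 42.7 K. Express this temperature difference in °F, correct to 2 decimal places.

An interval of 1 K corresponds to 1.8°F.
42.7 × 1.8 = 76.86.

76.86°F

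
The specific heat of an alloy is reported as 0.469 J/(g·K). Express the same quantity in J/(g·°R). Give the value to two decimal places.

0.26 J/(g·°R)

The quantity depends on a temperature interval, so only the ratio of degree sizes applies; the offset between the scales is irrelevant.
A change of 1°R is a change of 5/9 K, so per °R the value is 0.469 × 5/9 = 0.26.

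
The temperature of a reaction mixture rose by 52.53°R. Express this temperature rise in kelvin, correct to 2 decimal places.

29.18 K

For a temperature interval the offset drops out; only the factor 5/9 applies.
52.53 × 5/9 = 29.18.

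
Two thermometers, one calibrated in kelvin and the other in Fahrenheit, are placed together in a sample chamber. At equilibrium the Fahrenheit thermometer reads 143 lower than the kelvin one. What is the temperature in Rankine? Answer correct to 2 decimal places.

Let x be the kelvin reading; then the Fahrenheit reading is 1.8·x - 459.67.
(1.8·x - 459.67) - x = -143  ⇒  (0.8)·x = 316.67  ⇒  x = 395.8375 K.
In Celsius: 395.8375 - 273.15 = 122.6875°C.
In Rankine: 122.6875 × 1.8 + 491.67 = 712.51°R.

712.51°R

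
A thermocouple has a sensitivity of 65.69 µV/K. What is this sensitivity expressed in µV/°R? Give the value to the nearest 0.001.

The quantity depends on a temperature interval, so only the ratio of degree sizes applies; the offset between the scales is irrelevant.
A change of 1°R is a change of 5/9 K, so per °R the value is 65.69 × 5/9 = 36.494.

36.494 µV/°R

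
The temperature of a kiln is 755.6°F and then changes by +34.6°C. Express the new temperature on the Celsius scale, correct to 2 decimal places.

436.60°C

Initial temperature in Celsius: (755.6 - 32) × 5/9 = 402.0000°C.
Final Celsius temperature: 402.0000 + 34.6000 = 436.6000°C.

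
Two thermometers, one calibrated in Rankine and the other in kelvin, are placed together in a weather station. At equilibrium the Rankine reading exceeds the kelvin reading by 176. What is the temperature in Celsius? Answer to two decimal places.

Let x be the Rankine reading; then the kelvin reading is 5/9·x.
(5/9·x) - x = -176  ⇒  (-4/9)·x = -176  ⇒  x = 396.0000°R.
In Celsius: (396 - 491.67) × 5/9 = -53.15°C.

-53.15°C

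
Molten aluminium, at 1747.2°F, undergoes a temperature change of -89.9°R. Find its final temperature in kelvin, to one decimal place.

Initial temperature in Celsius: (1747.2 - 32) × 5/9 = 952.8889°C.
The 89.9°R change is an interval, so only the factor 5/9 applies: -89.9 × 5/9 = -49.9444°C.
Final Celsius temperature: 952.8889 - 49.9444 = 902.9444°C.
In kelvin: 902.9444 + 273.15 = 1176.1 K.

1176.1 K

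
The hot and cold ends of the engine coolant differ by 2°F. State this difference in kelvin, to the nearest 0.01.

An interval of 1°F corresponds to 5/9 K.
2 × 5/9 = 1.11.

1.11 K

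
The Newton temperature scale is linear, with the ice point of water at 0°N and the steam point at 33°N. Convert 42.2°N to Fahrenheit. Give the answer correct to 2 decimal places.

262.18°F

Linear interpolation between the fixed points: C = (42.2 - 0) × 100 / (33 - 0) = 127.8788°C.
Then 127.8788 × 1.8 + 32 = 262.18°F.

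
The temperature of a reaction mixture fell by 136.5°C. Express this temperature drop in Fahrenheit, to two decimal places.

Only the scale ratio 1.8 matters for a change in temperature.
136.5 × 1.8 = 245.70.

245.70°F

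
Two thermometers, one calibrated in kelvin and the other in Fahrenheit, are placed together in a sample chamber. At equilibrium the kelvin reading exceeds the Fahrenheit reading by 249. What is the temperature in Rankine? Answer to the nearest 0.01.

474.01°R

Let x be the kelvin reading; then the Fahrenheit reading is 1.8·x - 459.67.
(1.8·x - 459.67) - x = -249  ⇒  (0.8)·x = 210.67  ⇒  x = 263.3375 K.
In Celsius: 263.3375 - 273.15 = -9.8125°C.
In Rankine: -9.8125 × 1.8 + 491.67 = 474.01°R.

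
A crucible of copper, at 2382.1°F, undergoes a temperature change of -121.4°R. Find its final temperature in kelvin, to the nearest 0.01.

Initial temperature in Celsius: (2382.1 - 32) × 5/9 = 1305.6111°C.
The 121.4°R change is an interval, so only the factor 5/9 applies: -121.4 × 5/9 = -67.4444°C.
Final Celsius temperature: 1305.6111 - 67.4444 = 1238.1667°C.
In kelvin: 1238.1667 + 273.15 = 1511.32 K.

1511.32 K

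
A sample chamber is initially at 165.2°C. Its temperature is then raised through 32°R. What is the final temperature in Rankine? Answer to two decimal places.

821.03°R

The 32°R change is an interval, so only the factor 5/9 applies: +32 × 5/9 = +17.7778°C.
Final Celsius temperature: 165.2000 + 17.7778 = 182.9778°C.
In Rankine: 182.9778 × 1.8 + 491.67 = 821.03°R.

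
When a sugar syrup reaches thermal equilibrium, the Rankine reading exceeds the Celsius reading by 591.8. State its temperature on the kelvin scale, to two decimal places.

Let x be the Celsius reading; then the Rankine reading is 1.8·x + 491.67.
(1.8·x + 491.67) - x = 591.8  ⇒  (0.8)·x = 100.13  ⇒  x = 125.1625°C.
In kelvin: 125.1625 + 273.15 = 398.31 K.

398.31 K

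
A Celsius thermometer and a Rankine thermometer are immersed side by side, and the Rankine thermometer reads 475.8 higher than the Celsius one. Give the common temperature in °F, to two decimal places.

-3.71°F

Let x be the Celsius reading; then the Rankine reading is 1.8·x + 491.67.
(1.8·x + 491.67) - x = 475.8  ⇒  (0.8)·x = -15.87  ⇒  x = -19.8375°C.
In Fahrenheit: -19.8375 × 1.8 + 32 = -3.71°F.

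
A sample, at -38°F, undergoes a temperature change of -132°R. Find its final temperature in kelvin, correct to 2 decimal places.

160.93 K

Initial temperature in Celsius: (-38 - 32) × 5/9 = -38.8889°C.
The 132°R change is an interval, so only the factor 5/9 applies: -132 × 5/9 = -73.3333°C.
Final Celsius temperature: -38.8889 - 73.3333 = -112.2222°C.
In kelvin: -112.2222 + 273.15 = 160.93 K.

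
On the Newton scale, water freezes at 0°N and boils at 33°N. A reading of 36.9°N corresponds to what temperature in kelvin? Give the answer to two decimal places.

384.97 K

Linear interpolation between the fixed points: C = (36.9 - 0) × 100 / (33 - 0) = 111.8182°C.
Then 111.8182 + 273.15 = 384.97 K.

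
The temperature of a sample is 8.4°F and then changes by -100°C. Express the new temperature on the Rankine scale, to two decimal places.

Initial temperature in Celsius: (8.4 - 32) × 5/9 = -13.1111°C.
Final Celsius temperature: -13.1111 - 100.0000 = -113.1111°C.
In Rankine: -113.1111 × 1.8 + 491.67 = 288.07°R.

288.07°R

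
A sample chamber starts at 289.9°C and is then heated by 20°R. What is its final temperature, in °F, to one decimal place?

573.8°F

The 20°R change is an interval, so only the factor 5/9 applies: +20 × 5/9 = +11.1111°C.
Final Celsius temperature: 289.9000 + 11.1111 = 301.0111°C.
In Fahrenheit: 301.0111 × 1.8 + 32 = 573.8°F.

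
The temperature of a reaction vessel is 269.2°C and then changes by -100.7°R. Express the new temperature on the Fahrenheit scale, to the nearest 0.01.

The 100.7°R change is an interval, so only the factor 5/9 applies: -100.7 × 5/9 = -55.9444°C.
Final Celsius temperature: 269.2000 - 55.9444 = 213.2556°C.
In Fahrenheit: 213.2556 × 1.8 + 32 = 415.86°F.

415.86°F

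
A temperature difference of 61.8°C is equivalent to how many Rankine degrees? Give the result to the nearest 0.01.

For a temperature interval the offset drops out; only the factor 1.8 applies.
61.8 × 1.8 = 111.24.

111.24°R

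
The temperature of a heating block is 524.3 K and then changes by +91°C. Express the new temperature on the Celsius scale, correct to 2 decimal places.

Initial temperature in Celsius: 524.3 - 273.15 = 251.1500°C.
Final Celsius temperature: 251.1500 + 91.0000 = 342.1500°C.

342.15°C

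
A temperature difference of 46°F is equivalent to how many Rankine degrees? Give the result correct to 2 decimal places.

46.00°R

Fahrenheit and Rankine degrees are the same size, so the interval is unchanged: 46.00.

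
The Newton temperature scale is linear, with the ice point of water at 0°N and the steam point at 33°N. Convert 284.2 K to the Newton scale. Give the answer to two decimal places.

First in Celsius: 284.2 - 273.15 = 11.0500°C.
Linearly onto the Newton scale: 0 + (11.0500 / 100) × (33 - 0) = 3.65°N.

3.65°N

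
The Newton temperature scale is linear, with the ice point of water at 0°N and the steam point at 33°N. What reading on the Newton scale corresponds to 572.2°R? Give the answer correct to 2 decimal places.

14.76°N

First in Celsius: (572.2 - 491.67) × 5/9 = 44.7389°C.
Linearly onto the Newton scale: 0 + (44.7389 / 100) × (33 - 0) = 14.76°N.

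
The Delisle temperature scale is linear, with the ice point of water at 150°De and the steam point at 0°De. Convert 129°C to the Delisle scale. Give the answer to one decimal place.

-43.5°De

Linearly onto the Delisle scale: 150 + (129.0000 / 100) × (0 - 150) = -43.5°De.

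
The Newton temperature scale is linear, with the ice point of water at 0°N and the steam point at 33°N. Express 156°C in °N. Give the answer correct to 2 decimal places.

51.48°N

Linearly onto the Newton scale: 0 + (156.0000 / 100) × (33 - 0) = 51.48°N.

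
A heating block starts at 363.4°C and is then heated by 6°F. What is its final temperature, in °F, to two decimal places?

692.12°F

The 6°F change is an interval, so only the factor 5/9 applies: +6 × 5/9 = +3.3333°C.
Final Celsius temperature: 363.4000 + 3.3333 = 366.7333°C.
In Fahrenheit: 366.7333 × 1.8 + 32 = 692.12°F.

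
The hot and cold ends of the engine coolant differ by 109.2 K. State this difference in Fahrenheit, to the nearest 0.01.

For a temperature interval the offset drops out; only the factor 1.8 applies.
109.2 × 1.8 = 196.56.

196.56°F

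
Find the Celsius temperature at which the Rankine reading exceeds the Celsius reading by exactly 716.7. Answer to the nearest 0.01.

Let C be the Celsius reading. The Rankine reading is R = 1.8·C + 491.67.
Require R - C = 716.7: (0.8)·C + 491.67 = 716.7.
C = (716.7 - 491.67) / (0.8) = 281.29.

281.29°C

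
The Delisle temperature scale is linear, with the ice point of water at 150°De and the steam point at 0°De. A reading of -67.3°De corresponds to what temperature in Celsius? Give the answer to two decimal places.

144.87°C

Linear interpolation between the fixed points: C = (-67.3 - 150) × 100 / (0 - 150) = 144.8667°C.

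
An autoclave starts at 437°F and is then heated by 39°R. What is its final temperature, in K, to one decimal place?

519.8 K

Initial temperature in Celsius: (437 - 32) × 5/9 = 225.0000°C.
The 39°R change is an interval, so only the factor 5/9 applies: +39 × 5/9 = +21.6667°C.
Final Celsius temperature: 225.0000 + 21.6667 = 246.6667°C.
In kelvin: 246.6667 + 273.15 = 519.8 K.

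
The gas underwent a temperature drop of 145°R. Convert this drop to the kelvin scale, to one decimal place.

Only the scale ratio 5/9 matters for a change in temperature.
145 × 5/9 = 80.6.

80.6 K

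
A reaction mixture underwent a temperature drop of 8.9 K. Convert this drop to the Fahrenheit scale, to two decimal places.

For a temperature interval the offset drops out; only the factor 1.8 applies.
8.9 × 1.8 = 16.02.

16.02°F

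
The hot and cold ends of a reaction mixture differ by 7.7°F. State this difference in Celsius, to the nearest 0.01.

An interval of 1°F corresponds to 5/9°C.
7.7 × 5/9 = 4.28.

4.28°C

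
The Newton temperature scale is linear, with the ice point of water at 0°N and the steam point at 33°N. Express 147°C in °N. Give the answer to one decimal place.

48.5°N

Linearly onto the Newton scale: 0 + (147.0000 / 100) × (33 - 0) = 48.5°N.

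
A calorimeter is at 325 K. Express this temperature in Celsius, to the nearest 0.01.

In Celsius: 325 - 273.15 = 51.8500°C.

51.85°C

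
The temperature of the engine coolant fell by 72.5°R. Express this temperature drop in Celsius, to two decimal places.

40.28°C

For a temperature interval the offset drops out; only the factor 5/9 applies.
72.5 × 5/9 = 40.28.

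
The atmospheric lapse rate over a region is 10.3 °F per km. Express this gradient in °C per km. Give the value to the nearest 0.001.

The quantity depends on a temperature interval, so only the ratio of degree sizes applies; the offset between the scales is irrelevant.
A change of 1°F is a change of 5/9°C, so 10.3 × 5/9 = 5.722.

5.722 °C/km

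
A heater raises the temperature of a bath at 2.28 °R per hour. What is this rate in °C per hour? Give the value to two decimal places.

1.27 °C/hour

The quantity depends on a temperature interval, so only the ratio of degree sizes applies; the offset between the scales is irrelevant.
A change of 1°R is a change of 5/9°C, so 2.28 × 5/9 = 1.27.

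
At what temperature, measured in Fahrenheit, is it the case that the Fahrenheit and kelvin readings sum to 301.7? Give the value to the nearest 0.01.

Let F be the Fahrenheit reading. The kelvin reading is K = 5/9·F + 255.372.
Require F + K = 301.7: (14/9)·F + 255.372 = 301.7.
F = (301.7 - 255.372) / (14/9) = 29.78.

29.78°F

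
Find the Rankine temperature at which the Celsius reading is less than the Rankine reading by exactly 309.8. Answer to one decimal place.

82.5°R

Let R be the Rankine reading. The Celsius reading is C = 5/9·R - 273.15.
Require C - R = -309.8: (-4/9)·R - 273.15 = -309.8.
R = (-309.8 + 273.15) / (-4/9) = 82.5.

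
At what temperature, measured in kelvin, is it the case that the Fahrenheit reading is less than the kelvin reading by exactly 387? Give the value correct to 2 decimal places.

90.84 K

Let K be the kelvin reading. The Fahrenheit reading is F = 1.8·K - 459.67.
Require F - K = -387: (0.8)·K - 459.67 = -387.
K = (-387 + 459.67) / (0.8) = 90.84.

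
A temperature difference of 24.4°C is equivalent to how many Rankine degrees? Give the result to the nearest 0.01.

43.92°R

Only the scale ratio 1.8 matters for a change in temperature.
24.4 × 1.8 = 43.92.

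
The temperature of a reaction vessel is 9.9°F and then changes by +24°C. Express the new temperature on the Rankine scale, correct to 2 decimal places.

512.77°R

Initial temperature in Celsius: (9.9 - 32) × 5/9 = -12.2778°C.
Final Celsius temperature: -12.2778 + 24.0000 = 11.7222°C.
In Rankine: 11.7222 × 1.8 + 491.67 = 512.77°R.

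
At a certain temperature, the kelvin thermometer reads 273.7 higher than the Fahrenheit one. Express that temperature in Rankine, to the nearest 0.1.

418.4°R

Let x be the Fahrenheit reading; then the kelvin reading is 5/9·x + 255.372.
(5/9·x + 255.372) - x = 273.7  ⇒  (-4/9)·x = 18.3278  ⇒  x = -41.2375°F.
In Celsius: (-41.2375 - 32) × 5/9 = -40.6875°C.
In Rankine: -40.6875 × 1.8 + 491.67 = 418.4°R.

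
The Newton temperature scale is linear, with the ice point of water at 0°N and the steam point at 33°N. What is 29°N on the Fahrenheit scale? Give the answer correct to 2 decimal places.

190.18°F

Linear interpolation between the fixed points: C = (29 - 0) × 100 / (33 - 0) = 87.8788°C.
Then 87.8788 × 1.8 + 32 = 190.18°F.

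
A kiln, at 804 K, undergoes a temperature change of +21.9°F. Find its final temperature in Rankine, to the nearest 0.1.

Initial temperature in Celsius: 804 - 273.15 = 530.8500°C.
The 21.9°F change is an interval, so only the factor 5/9 applies: +21.9 × 5/9 = +12.1667°C.
Final Celsius temperature: 530.8500 + 12.1667 = 543.0167°C.
In Rankine: 543.0167 × 1.8 + 491.67 = 1469.1°R.

1469.1°R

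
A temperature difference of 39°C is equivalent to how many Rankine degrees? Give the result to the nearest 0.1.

70.2°R

Only the scale ratio 1.8 matters for a change in temperature.
39 × 1.8 = 70.2.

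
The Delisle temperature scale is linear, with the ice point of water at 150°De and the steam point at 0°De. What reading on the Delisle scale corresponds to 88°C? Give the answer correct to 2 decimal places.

Linearly onto the Delisle scale: 150 + (88.0000 / 100) × (0 - 150) = 18.00°De.

18.00°De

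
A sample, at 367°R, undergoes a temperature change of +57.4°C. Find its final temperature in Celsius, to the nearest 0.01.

-11.86°C

Initial temperature in Celsius: (367 - 491.67) × 5/9 = -69.2611°C.
Final Celsius temperature: -69.2611 + 57.4000 = -11.8611°C.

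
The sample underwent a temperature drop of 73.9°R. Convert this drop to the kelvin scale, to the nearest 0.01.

41.06 K

An interval of 1°R corresponds to 5/9 K.
73.9 × 5/9 = 41.06.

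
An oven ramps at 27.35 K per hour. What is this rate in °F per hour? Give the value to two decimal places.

49.23 °F/hour

Since only a temperature interval is involved, the additive offset between the scales drops out.
A change of 1 K is a change of 1.8°F, so 27.35 × 1.8 = 49.23.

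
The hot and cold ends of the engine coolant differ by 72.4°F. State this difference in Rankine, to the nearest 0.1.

Fahrenheit and Rankine degrees are the same size, so the interval is unchanged: 72.4.

72.4°R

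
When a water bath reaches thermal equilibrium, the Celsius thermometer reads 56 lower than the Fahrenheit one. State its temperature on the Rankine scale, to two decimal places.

Let x be the Fahrenheit reading; then the Celsius reading is 5/9·x - 17.7778.
(5/9·x - 17.7778) - x = -56  ⇒  (-4/9)·x = -38.2222  ⇒  x = 86.0000°F.
In Celsius: (86 - 32) × 5/9 = 30.0000°C.
In Rankine: 30.0000 × 1.8 + 491.67 = 545.67°R.

545.67°R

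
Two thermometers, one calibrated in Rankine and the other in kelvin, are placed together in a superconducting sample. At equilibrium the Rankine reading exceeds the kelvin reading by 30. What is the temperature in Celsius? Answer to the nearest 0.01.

Let x be the Rankine reading; then the kelvin reading is 5/9·x.
(5/9·x) - x = -30  ⇒  (-4/9)·x = -30  ⇒  x = 67.5000°R.
In Celsius: (67.5 - 491.67) × 5/9 = -235.65°C.

-235.65°C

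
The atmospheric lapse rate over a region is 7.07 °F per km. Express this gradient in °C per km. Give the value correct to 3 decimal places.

Since only a temperature interval is involved, the additive offset between the scales drops out.
A change of 1°F is a change of 5/9°C, so 7.07 × 5/9 = 3.928.

3.928 °C/km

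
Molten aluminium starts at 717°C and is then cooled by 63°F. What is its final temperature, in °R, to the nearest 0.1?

1719.3°R

The 63°F change is an interval, so only the factor 5/9 applies: -63 × 5/9 = -35.0000°C.
Final Celsius temperature: 717.0000 - 35.0000 = 682.0000°C.
In Rankine: 682.0000 × 1.8 + 491.67 = 1719.3°R.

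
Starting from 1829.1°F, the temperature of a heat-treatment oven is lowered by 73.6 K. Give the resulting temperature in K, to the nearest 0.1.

1197.9 K

Initial temperature in Celsius: (1829.1 - 32) × 5/9 = 998.3889°C.
The 73.6 K change is an interval; Kelvin and Celsius degrees are the same size, so ΔC = -73.6°C.
Final Celsius temperature: 998.3889 - 73.6000 = 924.7889°C.
In kelvin: 924.7889 + 273.15 = 1197.9 K.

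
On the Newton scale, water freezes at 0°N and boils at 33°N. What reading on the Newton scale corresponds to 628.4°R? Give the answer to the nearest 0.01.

First in Celsius: (628.4 - 491.67) × 5/9 = 75.9611°C.
Linearly onto the Newton scale: 0 + (75.9611 / 100) × (33 - 0) = 25.07°N.

25.07°N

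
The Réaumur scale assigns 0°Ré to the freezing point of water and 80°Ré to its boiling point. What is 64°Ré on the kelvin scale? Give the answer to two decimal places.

353.15 K

Linear interpolation between the fixed points: C = (64 - 0) × 100 / (80 - 0) = 80.0000°C.
Then 80.0000 + 273.15 = 353.15 K.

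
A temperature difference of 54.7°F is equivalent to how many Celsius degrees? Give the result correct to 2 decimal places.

For a temperature interval the offset drops out; only the factor 5/9 applies.
54.7 × 5/9 = 30.39.

30.39°C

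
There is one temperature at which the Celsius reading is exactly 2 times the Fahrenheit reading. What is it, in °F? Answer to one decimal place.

-12.3°F

Let F be the Fahrenheit reading. The Celsius reading is C = 5/9·F - 17.7778.
Require C = 2·F: 5/9·F - 17.7778 = 2·F.
(-13/9)·F = 17.7778  ⇒  F = -12.3.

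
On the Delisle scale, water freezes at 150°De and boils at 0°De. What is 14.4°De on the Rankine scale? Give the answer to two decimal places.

654.39°R

Linear interpolation between the fixed points: C = (14.4 - 150) × 100 / (0 - 150) = 90.4000°C.
Then 90.4000 × 1.8 + 491.67 = 654.39°R.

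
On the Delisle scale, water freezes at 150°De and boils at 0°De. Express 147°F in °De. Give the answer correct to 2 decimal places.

54.17°De

First in Celsius: (147 - 32) × 5/9 = 63.8889°C.
Linearly onto the Delisle scale: 150 + (63.8889 / 100) × (0 - 150) = 54.17°De.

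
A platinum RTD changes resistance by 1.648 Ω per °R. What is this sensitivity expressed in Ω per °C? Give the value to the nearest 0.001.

2.966 Ω per °C

The quantity depends on a temperature interval, so only the ratio of degree sizes applies; the offset between the scales is irrelevant.
A change of 1°C is a change of 1.8°R, so per °C the value is 1.648 × 1.8 = 2.966.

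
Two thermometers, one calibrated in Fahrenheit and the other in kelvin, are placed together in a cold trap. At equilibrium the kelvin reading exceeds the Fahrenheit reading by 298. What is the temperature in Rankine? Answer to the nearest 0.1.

363.8°R

Let x be the Fahrenheit reading; then the kelvin reading is 5/9·x + 255.372.
(5/9·x + 255.372) - x = 298  ⇒  (-4/9)·x = 42.6278  ⇒  x = -95.9125°F.
In Celsius: (-95.9125 - 32) × 5/9 = -71.0625°C.
In Rankine: -71.0625 × 1.8 + 491.67 = 363.8°R.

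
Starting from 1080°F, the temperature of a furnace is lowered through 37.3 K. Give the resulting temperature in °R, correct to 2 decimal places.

1472.53°R

Initial temperature in Celsius: (1080 - 32) × 5/9 = 582.2222°C.
The 37.3 K change is an interval; Kelvin and Celsius degrees are the same size, so ΔC = -37.3°C.
Final Celsius temperature: 582.2222 - 37.3000 = 544.9222°C.
In Rankine: 544.9222 × 1.8 + 491.67 = 1472.53°R.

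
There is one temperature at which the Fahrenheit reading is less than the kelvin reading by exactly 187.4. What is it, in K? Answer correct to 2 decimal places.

340.34 K

Let K be the kelvin reading. The Fahrenheit reading is F = 1.8·K - 459.67.
Require F - K = -187.4: (0.8)·K - 459.67 = -187.4.
K = (-187.4 + 459.67) / (0.8) = 340.34.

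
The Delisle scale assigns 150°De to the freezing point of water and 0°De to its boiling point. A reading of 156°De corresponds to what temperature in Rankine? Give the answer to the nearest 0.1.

484.5°R

Linear interpolation between the fixed points: C = (156 - 150) × 100 / (0 - 150) = -4.0000°C.
Then -4.0000 × 1.8 + 491.67 = 484.5°R.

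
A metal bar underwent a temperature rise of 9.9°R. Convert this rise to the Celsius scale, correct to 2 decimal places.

5.50°C

For a temperature interval the offset drops out; only the factor 5/9 applies.
9.9 × 5/9 = 5.50.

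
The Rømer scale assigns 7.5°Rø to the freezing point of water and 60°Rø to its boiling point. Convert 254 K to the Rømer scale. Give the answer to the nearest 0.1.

First in Celsius: 254 - 273.15 = -19.1500°C.
Linearly onto the Rømer scale: 7.5 + (-19.1500 / 100) × (60 - 7.5) = -2.6°Rø.

-2.6°Rø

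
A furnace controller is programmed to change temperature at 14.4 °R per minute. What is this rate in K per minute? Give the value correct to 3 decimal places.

8.000 K/minute

The quantity depends on a temperature interval, so only the ratio of degree sizes applies; the offset between the scales is irrelevant.
A change of 1°R is a change of 5/9 K, so 14.4 × 5/9 = 8.000.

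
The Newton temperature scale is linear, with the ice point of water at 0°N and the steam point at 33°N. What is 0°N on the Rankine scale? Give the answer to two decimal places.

Linear interpolation between the fixed points: C = (0 - 0) × 100 / (33 - 0) = 0.0000°C.
Then 0.0000 × 1.8 + 491.67 = 491.67°R.

491.67°R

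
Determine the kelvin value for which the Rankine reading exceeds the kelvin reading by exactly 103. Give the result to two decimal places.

Let K be the kelvin reading. The Rankine reading is R = 1.8·K.
Require R - K = 103: (0.8)·K = 103.
K = (103) / (0.8) = 128.75.

128.75 K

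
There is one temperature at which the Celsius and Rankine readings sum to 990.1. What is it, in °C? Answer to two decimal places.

Let C be the Celsius reading. The Rankine reading is R = 1.8·C + 491.67.
Require C + R = 990.1: (2.8)·C + 491.67 = 990.1.
C = (990.1 - 491.67) / (2.8) = 178.01.

178.01°C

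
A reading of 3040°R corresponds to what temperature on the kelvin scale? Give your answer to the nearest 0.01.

In Celsius: (3040 - 491.67) × 5/9 = 1415.7389°C.
In kelvin: 1415.7389 + 273.15 = 1688.89 K.

1688.89 K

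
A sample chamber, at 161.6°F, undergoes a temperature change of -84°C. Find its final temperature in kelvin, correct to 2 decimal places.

261.15 K

Initial temperature in Celsius: (161.6 - 32) × 5/9 = 72.0000°C.
Final Celsius temperature: 72.0000 - 84.0000 = -12.0000°C.
In kelvin: -12.0000 + 273.15 = 261.15 K.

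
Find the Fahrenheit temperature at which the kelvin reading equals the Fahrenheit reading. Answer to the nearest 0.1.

Let F be the Fahrenheit reading. The kelvin reading is K = 5/9·F + 255.372.
Set K = F: 5/9·F + 255.372 = F.
(-4/9)·F = -255.372  ⇒  F = 574.6.

574.6°F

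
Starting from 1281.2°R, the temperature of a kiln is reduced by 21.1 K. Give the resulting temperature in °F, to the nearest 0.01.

783.55°F

Initial temperature in Celsius: (1281.2 - 491.67) × 5/9 = 438.6278°C.
The 21.1 K change is an interval; Kelvin and Celsius degrees are the same size, so ΔC = -21.1°C.
Final Celsius temperature: 438.6278 - 21.1000 = 417.5278°C.
In Fahrenheit: 417.5278 × 1.8 + 32 = 783.55°F.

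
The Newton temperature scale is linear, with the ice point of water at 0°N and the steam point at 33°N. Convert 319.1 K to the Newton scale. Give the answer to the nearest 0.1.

15.2°N

First in Celsius: 319.1 - 273.15 = 45.9500°C.
Linearly onto the Newton scale: 0 + (45.9500 / 100) × (33 - 0) = 15.2°N.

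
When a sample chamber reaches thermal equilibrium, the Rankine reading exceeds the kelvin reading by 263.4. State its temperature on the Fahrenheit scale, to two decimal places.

132.98°F

Let x be the kelvin reading; then the Rankine reading is 1.8·x.
(1.8·x) - x = 263.4  ⇒  (0.8)·x = 263.4  ⇒  x = 329.2500 K.
In Celsius: 329.25 - 273.15 = 56.1000°C.
In Fahrenheit: 56.1000 × 1.8 + 32 = 132.98°F.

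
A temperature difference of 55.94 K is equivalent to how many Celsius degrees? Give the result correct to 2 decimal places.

55.94°C

Kelvin and Celsius degrees are the same size, so the interval is unchanged: 55.94.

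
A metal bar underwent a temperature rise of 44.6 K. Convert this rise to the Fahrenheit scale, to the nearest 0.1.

For a temperature interval the offset drops out; only the factor 1.8 applies.
44.6 × 1.8 = 80.3.

80.3°F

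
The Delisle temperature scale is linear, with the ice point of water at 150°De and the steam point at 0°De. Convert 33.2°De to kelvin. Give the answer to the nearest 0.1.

Linear interpolation between the fixed points: C = (33.2 - 150) × 100 / (0 - 150) = 77.8667°C.
Then 77.8667 + 273.15 = 351.0 K.

351.0 K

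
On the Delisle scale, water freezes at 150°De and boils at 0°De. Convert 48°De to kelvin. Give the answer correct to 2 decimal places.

Linear interpolation between the fixed points: C = (48 - 150) × 100 / (0 - 150) = 68.0000°C.
Then 68.0000 + 273.15 = 341.15 K.

341.15 K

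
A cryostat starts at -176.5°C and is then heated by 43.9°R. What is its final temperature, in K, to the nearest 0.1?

The 43.9°R change is an interval, so only the factor 5/9 applies: +43.9 × 5/9 = +24.3889°C.
Final Celsius temperature: -176.5000 + 24.3889 = -152.1111°C.
In kelvin: -152.1111 + 273.15 = 121.0 K.

121.0 K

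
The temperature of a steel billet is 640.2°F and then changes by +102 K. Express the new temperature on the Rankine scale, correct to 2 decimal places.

1283.47°R

Initial temperature in Celsius: (640.2 - 32) × 5/9 = 337.8889°C.
The 102 K change is an interval; Kelvin and Celsius degrees are the same size, so ΔC = +102°C.
Final Celsius temperature: 337.8889 + 102.0000 = 439.8889°C.
In Rankine: 439.8889 × 1.8 + 491.67 = 1283.47°R.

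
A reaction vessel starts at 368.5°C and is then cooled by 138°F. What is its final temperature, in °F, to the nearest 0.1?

The 138°F change is an interval, so only the factor 5/9 applies: -138 × 5/9 = -76.6667°C.
Final Celsius temperature: 368.5000 - 76.6667 = 291.8333°C.
In Fahrenheit: 291.8333 × 1.8 + 32 = 557.3°F.

557.3°F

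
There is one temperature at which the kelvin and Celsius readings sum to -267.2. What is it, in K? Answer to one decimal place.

3.0 K

Let K be the kelvin reading. The Celsius reading is C = 1·K - 273.15.
Require K + C = -267.2: (2)·K - 273.15 = -267.2.
K = (-267.2 + 273.15) / (2) = 3.0.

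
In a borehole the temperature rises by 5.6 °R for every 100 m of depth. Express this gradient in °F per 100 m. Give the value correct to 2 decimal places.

5.60 °F/100 m

Since only a temperature interval is involved, the additive offset between the scales drops out.
A change of 1°R is a change of 1°F, so 5.6 × 1 = 5.60.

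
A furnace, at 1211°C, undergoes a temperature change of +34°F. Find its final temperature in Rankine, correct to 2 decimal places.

2705.47°R

The 34°F change is an interval, so only the factor 5/9 applies: +34 × 5/9 = +18.8889°C.
Final Celsius temperature: 1211.0000 + 18.8889 = 1229.8889°C.
In Rankine: 1229.8889 × 1.8 + 491.67 = 2705.47°R.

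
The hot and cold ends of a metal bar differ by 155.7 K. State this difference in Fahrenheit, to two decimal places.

An interval of 1 K corresponds to 1.8°F.
155.7 × 1.8 = 280.26.

280.26°F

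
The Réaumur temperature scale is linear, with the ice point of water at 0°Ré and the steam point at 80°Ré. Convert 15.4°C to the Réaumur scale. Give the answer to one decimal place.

Linearly onto the Réaumur scale: 0 + (15.4000 / 100) × (80 - 0) = 12.3°Ré.

12.3°Ré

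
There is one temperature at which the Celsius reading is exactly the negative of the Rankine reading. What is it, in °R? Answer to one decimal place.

Let R be the Rankine reading. The Celsius reading is C = 5/9·R - 273.15.
Require C = -1·R: 5/9·R - 273.15 = -1·R.
(14/9)·R = 273.15  ⇒  R = 175.6.

175.6°R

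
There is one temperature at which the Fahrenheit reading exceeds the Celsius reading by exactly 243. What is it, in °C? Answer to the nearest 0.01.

263.75°C

Let C be the Celsius reading. The Fahrenheit reading is F = 1.8·C + 32.
Require F - C = 243: (0.8)·C + 32 = 243.
C = (243 - 32) / (0.8) = 263.75.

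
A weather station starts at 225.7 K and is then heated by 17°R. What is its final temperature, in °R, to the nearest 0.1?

Initial temperature in Celsius: 225.7 - 273.15 = -47.4500°C.
The 17°R change is an interval, so only the factor 5/9 applies: +17 × 5/9 = +9.4444°C.
Final Celsius temperature: -47.4500 + 9.4444 = -38.0056°C.
In Rankine: -38.0056 × 1.8 + 491.67 = 423.3°R.

423.3°R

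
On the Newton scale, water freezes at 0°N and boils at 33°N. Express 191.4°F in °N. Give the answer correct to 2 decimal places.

First in Celsius: (191.4 - 32) × 5/9 = 88.5556°C.
Linearly onto the Newton scale: 0 + (88.5556 / 100) × (33 - 0) = 29.22°N.

29.22°N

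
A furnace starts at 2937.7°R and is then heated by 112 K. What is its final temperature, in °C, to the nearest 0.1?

1470.9°C

Initial temperature in Celsius: (2937.7 - 491.67) × 5/9 = 1358.9056°C.
The 112 K change is an interval; Kelvin and Celsius degrees are the same size, so ΔC = +112°C.
Final Celsius temperature: 1358.9056 + 112.0000 = 1470.9056°C.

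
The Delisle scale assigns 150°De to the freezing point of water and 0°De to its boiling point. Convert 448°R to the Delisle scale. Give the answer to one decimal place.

First in Celsius: (448 - 491.67) × 5/9 = -24.2611°C.
Linearly onto the Delisle scale: 150 + (-24.2611 / 100) × (0 - 150) = 186.4°De.

186.4°De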